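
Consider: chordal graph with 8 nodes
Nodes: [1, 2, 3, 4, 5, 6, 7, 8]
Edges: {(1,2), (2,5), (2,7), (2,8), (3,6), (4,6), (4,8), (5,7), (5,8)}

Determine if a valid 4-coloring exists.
A valid 4-coloring: color 1: [2, 3, 4]; color 2: [1, 6, 7, 8]; color 3: [5].
(χ(G) = 3 ≤ 4.)

Yes, G is 4-colorable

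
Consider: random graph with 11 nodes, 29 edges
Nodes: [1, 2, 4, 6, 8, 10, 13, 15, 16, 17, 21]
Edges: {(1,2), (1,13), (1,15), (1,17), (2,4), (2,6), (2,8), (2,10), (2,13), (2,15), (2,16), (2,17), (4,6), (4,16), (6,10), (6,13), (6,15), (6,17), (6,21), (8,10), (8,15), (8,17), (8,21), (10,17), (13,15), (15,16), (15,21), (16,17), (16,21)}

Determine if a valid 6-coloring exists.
A valid 6-coloring: color 1: [2, 21]; color 2: [4, 15, 17]; color 3: [1, 6, 8, 16]; color 4: [10, 13].
(χ(G) = 4 ≤ 6.)

Yes, G is 6-colorable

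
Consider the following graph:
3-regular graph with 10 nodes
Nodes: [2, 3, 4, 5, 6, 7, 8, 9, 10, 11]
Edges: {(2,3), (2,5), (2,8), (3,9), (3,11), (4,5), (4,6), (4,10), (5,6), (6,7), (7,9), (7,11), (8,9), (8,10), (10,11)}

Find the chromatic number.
χ(G) = 3

Clique number ω(G) = 3 (lower bound: χ ≥ ω).
The clique on [4, 5, 6] has size 3, forcing χ ≥ 3, and the coloring below uses 3 colors, so χ(G) = 3.
A valid 3-coloring: color 1: [5, 9, 10]; color 2: [3, 4, 7, 8]; color 3: [2, 6, 11].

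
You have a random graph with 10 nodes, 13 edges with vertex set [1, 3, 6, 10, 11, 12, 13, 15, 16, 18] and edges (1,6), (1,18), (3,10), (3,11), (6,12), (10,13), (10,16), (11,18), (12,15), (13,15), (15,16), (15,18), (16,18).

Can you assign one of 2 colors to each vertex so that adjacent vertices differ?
The clique on vertices [15, 16, 18] has size 3 > 2, so it alone needs 3 colors.

No, G is not 2-colorable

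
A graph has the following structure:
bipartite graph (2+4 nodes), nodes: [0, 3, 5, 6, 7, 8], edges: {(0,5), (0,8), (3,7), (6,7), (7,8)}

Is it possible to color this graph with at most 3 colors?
Yes, G is 3-colorable

A valid 3-coloring: color 1: [0, 7]; color 2: [3, 5, 6, 8].
(χ(G) = 2 ≤ 3.)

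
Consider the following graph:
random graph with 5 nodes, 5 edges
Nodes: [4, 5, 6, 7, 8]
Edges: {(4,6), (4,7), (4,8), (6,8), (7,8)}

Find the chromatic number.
χ(G) = 3

Clique number ω(G) = 3 (lower bound: χ ≥ ω).
The clique on [4, 6, 8] has size 3, forcing χ ≥ 3, and the coloring below uses 3 colors, so χ(G) = 3.
A valid 3-coloring: color 1: [5, 8]; color 2: [4]; color 3: [6, 7].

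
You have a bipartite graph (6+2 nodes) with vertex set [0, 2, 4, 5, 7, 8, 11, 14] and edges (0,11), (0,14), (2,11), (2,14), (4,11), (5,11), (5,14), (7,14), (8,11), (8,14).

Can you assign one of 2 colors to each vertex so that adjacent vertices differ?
Yes, G is 2-colorable

A valid 2-coloring: color 1: [11, 14]; color 2: [0, 2, 4, 5, 7, 8].
(χ(G) = 2 ≤ 2.)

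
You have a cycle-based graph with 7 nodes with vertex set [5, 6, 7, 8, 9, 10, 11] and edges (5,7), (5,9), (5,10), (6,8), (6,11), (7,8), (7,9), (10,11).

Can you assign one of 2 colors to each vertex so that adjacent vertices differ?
No, G is not 2-colorable

The clique on vertices [5, 7, 9] has size 3 > 2, so it alone needs 3 colors.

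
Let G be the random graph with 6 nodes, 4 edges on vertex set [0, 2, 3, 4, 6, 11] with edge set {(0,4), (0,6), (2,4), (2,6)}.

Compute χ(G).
χ(G) = 2

Clique number ω(G) = 2 (lower bound: χ ≥ ω).
The graph is bipartite (no odd cycle), so 2 colors suffice: χ(G) = 2.
A valid 2-coloring: color 1: [0, 2, 3, 11]; color 2: [4, 6].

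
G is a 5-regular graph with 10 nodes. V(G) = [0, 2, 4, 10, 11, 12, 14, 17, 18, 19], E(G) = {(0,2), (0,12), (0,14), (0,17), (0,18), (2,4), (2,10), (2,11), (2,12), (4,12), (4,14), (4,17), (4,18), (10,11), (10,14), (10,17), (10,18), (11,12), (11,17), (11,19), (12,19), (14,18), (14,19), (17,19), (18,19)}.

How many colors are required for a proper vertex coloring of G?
χ(G) = 4

Clique number ω(G) = 3 (lower bound: χ ≥ ω).
Odd cycle [17, 10, 2, 12, 19] needs 3 colors (χ ≥ 3).
Vertex 11 is adjacent to every vertex of [2, 10, 12, 17, 19], which already need 3 colors among themselves, so 11 needs a new color (χ ≥ 4).
The coloring below uses 4 colors, so χ(G) = 4.
A valid 4-coloring: color 1: [0, 4, 11]; color 2: [12, 14, 17]; color 3: [2, 18]; color 4: [10, 19].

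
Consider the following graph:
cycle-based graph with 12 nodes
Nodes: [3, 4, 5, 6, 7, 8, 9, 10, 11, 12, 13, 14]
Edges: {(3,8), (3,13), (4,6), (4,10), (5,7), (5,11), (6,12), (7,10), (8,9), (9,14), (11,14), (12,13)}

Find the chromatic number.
χ(G) = 2

Clique number ω(G) = 2 (lower bound: χ ≥ ω).
The graph is bipartite (no odd cycle), so 2 colors suffice: χ(G) = 2.
A valid 2-coloring: color 1: [3, 4, 7, 9, 11, 12]; color 2: [5, 6, 8, 10, 13, 14].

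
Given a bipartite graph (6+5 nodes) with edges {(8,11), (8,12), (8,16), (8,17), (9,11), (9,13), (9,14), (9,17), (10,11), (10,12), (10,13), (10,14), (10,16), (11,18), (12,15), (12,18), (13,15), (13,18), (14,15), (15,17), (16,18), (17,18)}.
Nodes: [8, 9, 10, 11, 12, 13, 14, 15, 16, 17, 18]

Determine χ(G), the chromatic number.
χ(G) = 2

Clique number ω(G) = 2 (lower bound: χ ≥ ω).
The graph is bipartite (no odd cycle), so 2 colors suffice: χ(G) = 2.
A valid 2-coloring: color 1: [8, 9, 10, 15, 18]; color 2: [11, 12, 13, 14, 16, 17].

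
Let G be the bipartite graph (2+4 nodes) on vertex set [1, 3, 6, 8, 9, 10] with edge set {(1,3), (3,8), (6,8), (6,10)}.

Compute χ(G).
Clique number ω(G) = 2 (lower bound: χ ≥ ω).
The graph is bipartite (no odd cycle), so 2 colors suffice: χ(G) = 2.
A valid 2-coloring: color 1: [3, 6, 9]; color 2: [1, 8, 10].

χ(G) = 2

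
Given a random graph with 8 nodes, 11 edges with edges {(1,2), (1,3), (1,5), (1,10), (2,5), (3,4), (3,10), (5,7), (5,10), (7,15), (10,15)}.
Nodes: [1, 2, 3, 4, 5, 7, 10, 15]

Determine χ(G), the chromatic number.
Clique number ω(G) = 3 (lower bound: χ ≥ ω).
The clique on [1, 2, 5] has size 3, forcing χ ≥ 3, and the coloring below uses 3 colors, so χ(G) = 3.
A valid 3-coloring: color 1: [3, 5, 15]; color 2: [2, 4, 7, 10]; color 3: [1].

χ(G) = 3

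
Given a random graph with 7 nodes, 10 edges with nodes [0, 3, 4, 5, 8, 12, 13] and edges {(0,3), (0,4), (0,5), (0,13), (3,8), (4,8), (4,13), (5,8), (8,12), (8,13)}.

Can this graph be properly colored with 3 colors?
A valid 3-coloring: color 1: [0, 8]; color 2: [3, 5, 12, 13]; color 3: [4].
(χ(G) = 3 ≤ 3.)

Yes, G is 3-colorable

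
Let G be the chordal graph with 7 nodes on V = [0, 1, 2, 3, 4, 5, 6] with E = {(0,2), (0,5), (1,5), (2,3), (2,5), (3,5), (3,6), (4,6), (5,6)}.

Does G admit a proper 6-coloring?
Yes, G is 6-colorable

A valid 6-coloring: color 1: [4, 5]; color 2: [0, 1, 3]; color 3: [2, 6].
(χ(G) = 3 ≤ 6.)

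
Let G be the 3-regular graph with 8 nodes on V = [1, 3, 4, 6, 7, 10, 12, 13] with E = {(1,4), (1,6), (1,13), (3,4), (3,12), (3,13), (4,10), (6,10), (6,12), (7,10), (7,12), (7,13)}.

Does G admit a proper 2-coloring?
No, G is not 2-colorable

Odd cycle [10, 4, 3, 13, 7] needs 3 colors (χ ≥ 3).
Hence χ(G) ≥ 3 > 2, so no proper 2-coloring exists.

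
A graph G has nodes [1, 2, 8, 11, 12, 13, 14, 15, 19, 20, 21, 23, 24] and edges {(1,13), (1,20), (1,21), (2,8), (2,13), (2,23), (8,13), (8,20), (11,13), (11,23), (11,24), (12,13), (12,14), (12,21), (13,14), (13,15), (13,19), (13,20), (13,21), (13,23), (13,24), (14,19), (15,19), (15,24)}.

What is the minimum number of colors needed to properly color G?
Clique number ω(G) = 3 (lower bound: χ ≥ ω).
The clique on [1, 13, 20] has size 3, forcing χ ≥ 3, and the coloring below uses 3 colors, so χ(G) = 3.
A valid 3-coloring: color 1: [13]; color 2: [2, 11, 14, 15, 20, 21]; color 3: [1, 8, 12, 19, 23, 24].

χ(G) = 3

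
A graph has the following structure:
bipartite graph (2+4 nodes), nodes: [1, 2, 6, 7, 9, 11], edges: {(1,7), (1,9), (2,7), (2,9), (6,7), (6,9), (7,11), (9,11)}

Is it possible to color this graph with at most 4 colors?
A valid 4-coloring: color 1: [7, 9]; color 2: [1, 2, 6, 11].
(χ(G) = 2 ≤ 4.)

Yes, G is 4-colorable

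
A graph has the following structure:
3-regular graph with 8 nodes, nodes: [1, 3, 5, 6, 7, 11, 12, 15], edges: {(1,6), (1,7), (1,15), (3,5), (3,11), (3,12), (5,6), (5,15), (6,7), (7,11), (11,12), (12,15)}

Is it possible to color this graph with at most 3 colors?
Yes, G is 3-colorable

A valid 3-coloring: color 1: [6, 11, 15]; color 2: [1, 3]; color 3: [5, 7, 12].
(χ(G) = 3 ≤ 3.)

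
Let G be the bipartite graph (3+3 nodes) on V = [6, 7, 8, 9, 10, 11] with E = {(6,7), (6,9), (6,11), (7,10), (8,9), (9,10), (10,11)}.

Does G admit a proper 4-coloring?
Yes, G is 4-colorable

A valid 4-coloring: color 1: [6, 8, 10]; color 2: [7, 9, 11].
(χ(G) = 2 ≤ 4.)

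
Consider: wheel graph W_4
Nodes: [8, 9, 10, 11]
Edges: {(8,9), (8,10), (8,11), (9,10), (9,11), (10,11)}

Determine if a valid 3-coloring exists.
The clique on vertices [8, 9, 10, 11] has size 4 > 3, so it alone needs 4 colors.

No, G is not 3-colorable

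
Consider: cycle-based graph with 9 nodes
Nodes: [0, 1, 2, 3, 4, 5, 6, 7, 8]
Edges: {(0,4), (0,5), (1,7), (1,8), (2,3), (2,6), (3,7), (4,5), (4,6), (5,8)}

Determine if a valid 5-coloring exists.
Yes, G is 5-colorable

A valid 5-coloring: color 1: [2, 4, 7, 8]; color 2: [1, 3, 5, 6]; color 3: [0].
(χ(G) = 3 ≤ 5.)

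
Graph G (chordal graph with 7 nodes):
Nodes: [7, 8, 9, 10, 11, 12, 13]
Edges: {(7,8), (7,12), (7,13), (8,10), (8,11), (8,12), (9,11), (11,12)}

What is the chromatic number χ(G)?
Clique number ω(G) = 3 (lower bound: χ ≥ ω).
The clique on [8, 11, 12] has size 3, forcing χ ≥ 3, and the coloring below uses 3 colors, so χ(G) = 3.
A valid 3-coloring: color 1: [8, 9, 13]; color 2: [7, 10, 11]; color 3: [12].

χ(G) = 3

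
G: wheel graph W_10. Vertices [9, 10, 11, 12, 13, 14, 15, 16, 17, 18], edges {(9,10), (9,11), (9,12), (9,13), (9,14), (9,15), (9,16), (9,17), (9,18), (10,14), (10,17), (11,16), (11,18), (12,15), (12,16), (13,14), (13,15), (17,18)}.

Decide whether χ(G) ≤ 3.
Odd cycle [15, 12, 16, 11, 18, 17, 10, 14, 13] needs 3 colors (χ ≥ 3).
Vertex 9 is adjacent to every vertex of [10, 11, 12, 13, 14, 15, 16, 17, 18], which already need 3 colors among themselves, so 9 needs a new color (χ ≥ 4).
Hence χ(G) ≥ 4 > 3, so no proper 3-coloring exists.

No, G is not 3-colorable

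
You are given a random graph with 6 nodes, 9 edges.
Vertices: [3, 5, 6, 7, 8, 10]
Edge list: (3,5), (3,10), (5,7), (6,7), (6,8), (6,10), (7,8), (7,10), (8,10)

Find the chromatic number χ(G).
χ(G) = 4

Clique number ω(G) = 4 (lower bound: χ ≥ ω).
The clique on [6, 7, 8, 10] has size 4, forcing χ ≥ 4, and the coloring below uses 4 colors, so χ(G) = 4.
A valid 4-coloring: color 1: [5, 10]; color 2: [3, 7]; color 3: [8]; color 4: [6].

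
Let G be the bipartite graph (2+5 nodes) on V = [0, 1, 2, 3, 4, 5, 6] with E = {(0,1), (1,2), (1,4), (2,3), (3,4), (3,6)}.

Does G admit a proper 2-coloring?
A valid 2-coloring: color 1: [1, 3, 5]; color 2: [0, 2, 4, 6].
(χ(G) = 2 ≤ 2.)

Yes, G is 2-colorable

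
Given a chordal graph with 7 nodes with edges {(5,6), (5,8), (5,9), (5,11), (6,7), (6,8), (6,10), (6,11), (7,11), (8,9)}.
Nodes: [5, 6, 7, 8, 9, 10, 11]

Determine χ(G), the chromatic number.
Clique number ω(G) = 3 (lower bound: χ ≥ ω).
The clique on [5, 8, 9] has size 3, forcing χ ≥ 3, and the coloring below uses 3 colors, so χ(G) = 3.
A valid 3-coloring: color 1: [6, 9]; color 2: [5, 7, 10]; color 3: [8, 11].

χ(G) = 3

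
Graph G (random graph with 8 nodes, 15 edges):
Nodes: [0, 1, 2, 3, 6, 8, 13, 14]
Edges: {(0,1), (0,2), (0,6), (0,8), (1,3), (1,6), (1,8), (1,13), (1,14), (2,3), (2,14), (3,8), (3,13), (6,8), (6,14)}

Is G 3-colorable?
The clique on vertices [0, 1, 6, 8] has size 4 > 3, so it alone needs 4 colors.

No, G is not 3-colorable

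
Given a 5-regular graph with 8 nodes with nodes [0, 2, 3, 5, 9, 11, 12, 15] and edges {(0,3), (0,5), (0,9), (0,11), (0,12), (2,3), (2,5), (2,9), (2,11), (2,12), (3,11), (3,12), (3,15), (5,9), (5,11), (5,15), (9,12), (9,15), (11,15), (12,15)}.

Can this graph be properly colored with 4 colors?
Yes, G is 4-colorable

A valid 4-coloring: color 1: [3, 9]; color 2: [5, 12]; color 3: [0, 2, 15]; color 4: [11].
(χ(G) = 4 ≤ 4.)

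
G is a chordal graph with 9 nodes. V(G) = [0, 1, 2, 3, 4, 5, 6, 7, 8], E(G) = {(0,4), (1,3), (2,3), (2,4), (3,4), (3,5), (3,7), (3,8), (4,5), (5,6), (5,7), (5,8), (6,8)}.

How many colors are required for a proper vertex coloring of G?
χ(G) = 3

Clique number ω(G) = 3 (lower bound: χ ≥ ω).
The clique on [2, 3, 4] has size 3, forcing χ ≥ 3, and the coloring below uses 3 colors, so χ(G) = 3.
A valid 3-coloring: color 1: [0, 3, 6]; color 2: [1, 2, 5]; color 3: [4, 7, 8].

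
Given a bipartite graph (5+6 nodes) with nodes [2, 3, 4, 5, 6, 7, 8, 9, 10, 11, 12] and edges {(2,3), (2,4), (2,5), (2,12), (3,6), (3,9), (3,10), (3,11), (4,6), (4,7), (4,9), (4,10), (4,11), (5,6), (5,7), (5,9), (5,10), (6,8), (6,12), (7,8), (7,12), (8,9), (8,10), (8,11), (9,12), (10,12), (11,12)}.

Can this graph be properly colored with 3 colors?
Yes, G is 3-colorable

A valid 3-coloring: color 1: [3, 4, 5, 8, 12]; color 2: [2, 6, 7, 9, 10, 11].
(χ(G) = 2 ≤ 3.)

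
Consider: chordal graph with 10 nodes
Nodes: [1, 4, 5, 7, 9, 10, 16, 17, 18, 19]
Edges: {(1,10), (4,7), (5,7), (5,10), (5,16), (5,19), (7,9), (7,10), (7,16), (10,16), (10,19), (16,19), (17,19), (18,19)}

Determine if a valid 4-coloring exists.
Yes, G is 4-colorable

A valid 4-coloring: color 1: [1, 7, 19]; color 2: [4, 9, 10, 17, 18]; color 3: [16]; color 4: [5].
(χ(G) = 4 ≤ 4.)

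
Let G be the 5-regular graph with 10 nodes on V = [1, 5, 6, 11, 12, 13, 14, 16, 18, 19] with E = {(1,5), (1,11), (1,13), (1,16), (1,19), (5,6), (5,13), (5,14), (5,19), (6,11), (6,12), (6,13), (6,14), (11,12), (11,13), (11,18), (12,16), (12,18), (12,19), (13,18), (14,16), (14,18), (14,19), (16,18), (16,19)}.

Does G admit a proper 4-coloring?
Yes, G is 4-colorable

A valid 4-coloring: color 1: [1, 6, 18]; color 2: [12, 13, 14]; color 3: [5, 11, 16]; color 4: [19].
(χ(G) = 4 ≤ 4.)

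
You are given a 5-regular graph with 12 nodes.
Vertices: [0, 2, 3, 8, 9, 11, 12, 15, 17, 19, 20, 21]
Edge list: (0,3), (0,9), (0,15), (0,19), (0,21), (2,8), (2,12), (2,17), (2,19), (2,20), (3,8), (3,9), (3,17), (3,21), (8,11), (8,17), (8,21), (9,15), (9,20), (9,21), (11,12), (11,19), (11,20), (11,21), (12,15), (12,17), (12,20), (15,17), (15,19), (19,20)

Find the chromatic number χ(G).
χ(G) = 4

Clique number ω(G) = 4 (lower bound: χ ≥ ω).
The clique on [0, 3, 9, 21] has size 4, forcing χ ≥ 4, and the coloring below uses 4 colors, so χ(G) = 4.
A valid 4-coloring: color 1: [8, 9, 12, 19]; color 2: [2, 3, 11, 15]; color 3: [17, 20, 21]; color 4: [0].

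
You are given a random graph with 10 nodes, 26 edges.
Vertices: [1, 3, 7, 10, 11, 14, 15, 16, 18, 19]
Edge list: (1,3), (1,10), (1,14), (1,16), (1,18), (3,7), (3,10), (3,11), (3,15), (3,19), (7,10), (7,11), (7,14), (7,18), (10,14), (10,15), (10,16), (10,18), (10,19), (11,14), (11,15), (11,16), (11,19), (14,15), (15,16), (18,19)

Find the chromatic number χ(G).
Clique number ω(G) = 3 (lower bound: χ ≥ ω).
The clique on [1, 10, 16] has size 3, forcing χ ≥ 3, and the coloring below uses 3 colors, so χ(G) = 3.
A valid 3-coloring: color 1: [10, 11]; color 2: [3, 14, 16, 18]; color 3: [1, 7, 15, 19].

χ(G) = 3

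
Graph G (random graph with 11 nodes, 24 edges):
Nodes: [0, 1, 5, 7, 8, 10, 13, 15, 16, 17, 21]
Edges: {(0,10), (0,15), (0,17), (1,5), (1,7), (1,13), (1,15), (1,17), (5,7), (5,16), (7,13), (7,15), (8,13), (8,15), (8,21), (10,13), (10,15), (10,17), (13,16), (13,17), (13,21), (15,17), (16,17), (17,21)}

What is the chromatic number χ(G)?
χ(G) = 4

Clique number ω(G) = 4 (lower bound: χ ≥ ω).
The clique on [0, 10, 15, 17] has size 4, forcing χ ≥ 4, and the coloring below uses 4 colors, so χ(G) = 4.
A valid 4-coloring: color 1: [7, 8, 17]; color 2: [5, 13, 15]; color 3: [1, 10, 16, 21]; color 4: [0].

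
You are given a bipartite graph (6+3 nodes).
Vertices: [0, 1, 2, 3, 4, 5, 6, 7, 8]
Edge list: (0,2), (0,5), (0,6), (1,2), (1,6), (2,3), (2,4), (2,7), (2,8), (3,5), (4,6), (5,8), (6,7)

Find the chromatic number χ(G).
χ(G) = 2

Clique number ω(G) = 2 (lower bound: χ ≥ ω).
The graph is bipartite (no odd cycle), so 2 colors suffice: χ(G) = 2.
A valid 2-coloring: color 1: [2, 5, 6]; color 2: [0, 1, 3, 4, 7, 8].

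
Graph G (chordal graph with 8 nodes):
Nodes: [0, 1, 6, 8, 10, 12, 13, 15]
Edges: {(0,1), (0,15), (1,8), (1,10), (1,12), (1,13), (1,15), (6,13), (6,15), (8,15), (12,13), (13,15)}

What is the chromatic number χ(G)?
χ(G) = 3

Clique number ω(G) = 3 (lower bound: χ ≥ ω).
The clique on [1, 12, 13] has size 3, forcing χ ≥ 3, and the coloring below uses 3 colors, so χ(G) = 3.
A valid 3-coloring: color 1: [1, 6]; color 2: [10, 12, 15]; color 3: [0, 8, 13].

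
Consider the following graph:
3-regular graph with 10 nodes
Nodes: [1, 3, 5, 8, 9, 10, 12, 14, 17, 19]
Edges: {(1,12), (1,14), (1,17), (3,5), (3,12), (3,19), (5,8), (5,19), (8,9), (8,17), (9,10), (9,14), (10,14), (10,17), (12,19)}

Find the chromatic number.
Clique number ω(G) = 3 (lower bound: χ ≥ ω).
The clique on [3, 12, 19] has size 3, forcing χ ≥ 3, and the coloring below uses 3 colors, so χ(G) = 3.
A valid 3-coloring: color 1: [1, 3, 8, 10]; color 2: [5, 9, 12, 17]; color 3: [14, 19].

χ(G) = 3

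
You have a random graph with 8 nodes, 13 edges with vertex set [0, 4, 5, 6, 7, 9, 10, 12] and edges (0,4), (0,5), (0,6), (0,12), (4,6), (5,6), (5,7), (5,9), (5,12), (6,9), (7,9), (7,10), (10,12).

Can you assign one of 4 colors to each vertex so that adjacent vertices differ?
Yes, G is 4-colorable

A valid 4-coloring: color 1: [4, 5, 10]; color 2: [6, 7, 12]; color 3: [0, 9].
(χ(G) = 3 ≤ 4.)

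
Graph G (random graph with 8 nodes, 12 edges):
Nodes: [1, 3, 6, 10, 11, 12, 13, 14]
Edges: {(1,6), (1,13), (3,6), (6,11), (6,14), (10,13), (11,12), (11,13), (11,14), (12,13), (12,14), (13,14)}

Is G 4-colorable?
A valid 4-coloring: color 1: [6, 13]; color 2: [1, 3, 10, 14]; color 3: [11]; color 4: [12].
(χ(G) = 4 ≤ 4.)

Yes, G is 4-colorable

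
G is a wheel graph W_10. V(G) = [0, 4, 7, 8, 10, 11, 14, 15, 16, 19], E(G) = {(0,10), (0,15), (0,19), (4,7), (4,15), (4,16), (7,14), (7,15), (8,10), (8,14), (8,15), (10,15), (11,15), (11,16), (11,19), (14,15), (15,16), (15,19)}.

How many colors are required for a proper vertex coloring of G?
χ(G) = 4

Clique number ω(G) = 3 (lower bound: χ ≥ ω).
Odd cycle [7, 4, 16, 11, 19, 0, 10, 8, 14] needs 3 colors (χ ≥ 3).
Vertex 15 is adjacent to every vertex of [0, 4, 7, 8, 10, 11, 14, 16, 19], which already need 3 colors among themselves, so 15 needs a new color (χ ≥ 4).
The coloring below uses 4 colors, so χ(G) = 4.
A valid 4-coloring: color 1: [15]; color 2: [7, 8, 16, 19]; color 3: [0, 4, 11, 14]; color 4: [10].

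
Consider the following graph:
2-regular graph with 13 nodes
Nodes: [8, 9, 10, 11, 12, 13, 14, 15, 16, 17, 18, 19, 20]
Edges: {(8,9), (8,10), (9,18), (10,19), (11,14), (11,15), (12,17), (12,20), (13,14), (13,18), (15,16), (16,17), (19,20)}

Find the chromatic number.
Clique number ω(G) = 2 (lower bound: χ ≥ ω).
Odd cycle [9, 8, 10, 19, 20, 12, 17, 16, 15, 11, 14, 13, 18] needs 3 colors (χ ≥ 3).
The coloring below uses 3 colors, so χ(G) = 3.
A valid 3-coloring: color 1: [9, 10, 13, 15, 17, 20]; color 2: [8, 11, 12, 16, 18, 19]; color 3: [14].

χ(G) = 3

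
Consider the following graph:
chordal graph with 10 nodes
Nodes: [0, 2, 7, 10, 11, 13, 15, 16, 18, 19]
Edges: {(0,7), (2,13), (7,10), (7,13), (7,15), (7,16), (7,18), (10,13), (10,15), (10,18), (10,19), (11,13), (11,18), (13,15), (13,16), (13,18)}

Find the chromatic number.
Clique number ω(G) = 4 (lower bound: χ ≥ ω).
The clique on [7, 10, 13, 18] has size 4, forcing χ ≥ 4, and the coloring below uses 4 colors, so χ(G) = 4.
A valid 4-coloring: color 1: [0, 13, 19]; color 2: [2, 7, 11]; color 3: [10, 16]; color 4: [15, 18].

χ(G) = 4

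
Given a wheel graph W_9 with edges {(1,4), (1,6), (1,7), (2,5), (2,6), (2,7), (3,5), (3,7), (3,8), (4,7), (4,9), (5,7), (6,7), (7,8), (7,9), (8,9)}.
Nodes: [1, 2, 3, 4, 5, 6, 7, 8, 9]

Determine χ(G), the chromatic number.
χ(G) = 3

Clique number ω(G) = 3 (lower bound: χ ≥ ω).
The clique on [1, 4, 7] has size 3, forcing χ ≥ 3, and the coloring below uses 3 colors, so χ(G) = 3.
A valid 3-coloring: color 1: [7]; color 2: [1, 2, 3, 9]; color 3: [4, 5, 6, 8].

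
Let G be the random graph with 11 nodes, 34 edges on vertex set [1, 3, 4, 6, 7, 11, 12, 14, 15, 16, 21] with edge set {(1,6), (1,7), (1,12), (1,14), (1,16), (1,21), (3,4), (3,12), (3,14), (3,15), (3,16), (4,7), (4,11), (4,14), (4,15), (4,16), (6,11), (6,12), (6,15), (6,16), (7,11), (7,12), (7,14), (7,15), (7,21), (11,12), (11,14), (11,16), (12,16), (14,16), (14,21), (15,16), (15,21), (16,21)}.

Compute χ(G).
χ(G) = 4

Clique number ω(G) = 4 (lower bound: χ ≥ ω).
The clique on [1, 6, 12, 16] has size 4, forcing χ ≥ 4, and the coloring below uses 4 colors, so χ(G) = 4.
A valid 4-coloring: color 1: [7, 16]; color 2: [12, 14, 15]; color 3: [1, 3, 11]; color 4: [4, 6, 21].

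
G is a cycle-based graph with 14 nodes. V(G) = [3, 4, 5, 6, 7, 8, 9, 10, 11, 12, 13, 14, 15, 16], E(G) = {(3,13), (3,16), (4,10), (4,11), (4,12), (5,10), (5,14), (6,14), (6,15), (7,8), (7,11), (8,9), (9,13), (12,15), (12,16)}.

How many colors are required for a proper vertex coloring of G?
Clique number ω(G) = 2 (lower bound: χ ≥ ω).
Odd cycle [10, 5, 14, 6, 15, 12, 4] needs 3 colors (χ ≥ 3).
The coloring below uses 3 colors, so χ(G) = 3.
A valid 3-coloring: color 1: [4, 5, 6, 7, 9, 16]; color 2: [3, 8, 10, 11, 12, 14]; color 3: [13, 15].

χ(G) = 3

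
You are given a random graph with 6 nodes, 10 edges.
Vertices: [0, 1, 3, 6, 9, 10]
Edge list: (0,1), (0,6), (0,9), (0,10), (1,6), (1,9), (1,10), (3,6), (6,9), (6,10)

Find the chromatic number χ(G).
Clique number ω(G) = 4 (lower bound: χ ≥ ω).
The clique on [0, 1, 6, 9] has size 4, forcing χ ≥ 4, and the coloring below uses 4 colors, so χ(G) = 4.
A valid 4-coloring: color 1: [6]; color 2: [1, 3]; color 3: [0]; color 4: [9, 10].

χ(G) = 4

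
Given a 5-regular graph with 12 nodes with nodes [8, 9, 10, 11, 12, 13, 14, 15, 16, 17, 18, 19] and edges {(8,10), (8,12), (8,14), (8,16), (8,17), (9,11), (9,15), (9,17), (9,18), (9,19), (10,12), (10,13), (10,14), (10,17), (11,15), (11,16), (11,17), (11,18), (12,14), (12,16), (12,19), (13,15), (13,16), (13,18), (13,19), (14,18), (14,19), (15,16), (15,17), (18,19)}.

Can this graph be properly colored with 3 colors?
The clique on vertices [8, 10, 12, 14] has size 4 > 3, so it alone needs 4 colors.

No, G is not 3-colorable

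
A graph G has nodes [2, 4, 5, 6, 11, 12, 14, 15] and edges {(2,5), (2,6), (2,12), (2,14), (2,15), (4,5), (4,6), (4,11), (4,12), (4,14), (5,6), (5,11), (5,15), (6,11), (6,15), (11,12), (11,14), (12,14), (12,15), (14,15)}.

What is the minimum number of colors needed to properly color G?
Clique number ω(G) = 4 (lower bound: χ ≥ ω).
The clique on [2, 12, 14, 15] has size 4, forcing χ ≥ 4, and the coloring below uses 4 colors, so χ(G) = 4.
A valid 4-coloring: color 1: [5, 14]; color 2: [6, 12]; color 3: [4, 15]; color 4: [2, 11].

χ(G) = 4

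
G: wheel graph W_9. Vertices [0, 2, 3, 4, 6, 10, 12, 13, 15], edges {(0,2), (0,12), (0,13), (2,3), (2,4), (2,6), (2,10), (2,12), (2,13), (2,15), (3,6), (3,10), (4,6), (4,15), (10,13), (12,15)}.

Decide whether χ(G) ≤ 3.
A valid 3-coloring: color 1: [2]; color 2: [0, 6, 10, 15]; color 3: [3, 4, 12, 13].
(χ(G) = 3 ≤ 3.)

Yes, G is 3-colorable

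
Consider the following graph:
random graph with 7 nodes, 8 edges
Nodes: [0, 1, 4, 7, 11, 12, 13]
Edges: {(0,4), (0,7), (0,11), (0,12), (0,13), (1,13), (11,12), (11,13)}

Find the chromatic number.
χ(G) = 3

Clique number ω(G) = 3 (lower bound: χ ≥ ω).
The clique on [0, 11, 12] has size 3, forcing χ ≥ 3, and the coloring below uses 3 colors, so χ(G) = 3.
A valid 3-coloring: color 1: [0, 1]; color 2: [4, 7, 11]; color 3: [12, 13].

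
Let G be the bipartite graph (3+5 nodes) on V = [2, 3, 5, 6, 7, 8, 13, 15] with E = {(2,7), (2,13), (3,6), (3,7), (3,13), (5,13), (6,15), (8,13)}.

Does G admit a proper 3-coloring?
A valid 3-coloring: color 1: [6, 7, 13]; color 2: [2, 3, 5, 8, 15].
(χ(G) = 2 ≤ 3.)

Yes, G is 3-colorable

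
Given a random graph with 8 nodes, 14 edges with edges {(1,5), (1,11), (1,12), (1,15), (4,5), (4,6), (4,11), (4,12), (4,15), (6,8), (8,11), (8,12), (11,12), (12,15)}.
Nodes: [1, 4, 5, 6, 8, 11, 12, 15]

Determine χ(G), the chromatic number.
χ(G) = 3

Clique number ω(G) = 3 (lower bound: χ ≥ ω).
The clique on [8, 11, 12] has size 3, forcing χ ≥ 3, and the coloring below uses 3 colors, so χ(G) = 3.
A valid 3-coloring: color 1: [5, 6, 12]; color 2: [1, 4, 8]; color 3: [11, 15].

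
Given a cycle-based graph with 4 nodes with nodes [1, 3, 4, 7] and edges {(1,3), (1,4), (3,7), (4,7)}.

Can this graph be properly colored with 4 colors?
Yes, G is 4-colorable

A valid 4-coloring: color 1: [1, 7]; color 2: [3, 4].
(χ(G) = 2 ≤ 4.)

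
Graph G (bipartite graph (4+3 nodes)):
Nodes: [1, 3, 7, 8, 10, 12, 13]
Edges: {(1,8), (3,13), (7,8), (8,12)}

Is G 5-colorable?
A valid 5-coloring: color 1: [8, 10, 13]; color 2: [1, 3, 7, 12].
(χ(G) = 2 ≤ 5.)

Yes, G is 5-colorable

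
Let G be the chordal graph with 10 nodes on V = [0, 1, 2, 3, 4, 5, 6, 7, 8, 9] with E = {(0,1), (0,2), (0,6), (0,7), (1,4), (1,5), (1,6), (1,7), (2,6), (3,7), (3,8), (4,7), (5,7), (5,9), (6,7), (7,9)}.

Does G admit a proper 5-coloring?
Yes, G is 5-colorable

A valid 5-coloring: color 1: [2, 7, 8]; color 2: [1, 3, 9]; color 3: [4, 5, 6]; color 4: [0].
(χ(G) = 4 ≤ 5.)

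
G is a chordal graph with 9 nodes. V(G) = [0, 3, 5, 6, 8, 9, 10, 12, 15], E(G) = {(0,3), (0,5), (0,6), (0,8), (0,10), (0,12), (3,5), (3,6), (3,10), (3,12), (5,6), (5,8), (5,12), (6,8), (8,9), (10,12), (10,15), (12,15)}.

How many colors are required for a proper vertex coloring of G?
Clique number ω(G) = 4 (lower bound: χ ≥ ω).
The clique on [0, 5, 6, 8] has size 4, forcing χ ≥ 4, and the coloring below uses 4 colors, so χ(G) = 4.
A valid 4-coloring: color 1: [0, 9, 15]; color 2: [5, 10]; color 3: [3, 8]; color 4: [6, 12].

χ(G) = 4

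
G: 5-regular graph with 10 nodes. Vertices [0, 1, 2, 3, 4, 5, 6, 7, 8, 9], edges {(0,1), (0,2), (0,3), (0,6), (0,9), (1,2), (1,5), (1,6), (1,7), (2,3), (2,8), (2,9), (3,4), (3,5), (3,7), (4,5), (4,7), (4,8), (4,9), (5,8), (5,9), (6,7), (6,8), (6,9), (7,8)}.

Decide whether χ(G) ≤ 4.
Yes, G is 4-colorable

A valid 4-coloring: color 1: [1, 3, 8, 9]; color 2: [2, 4, 6]; color 3: [0, 5, 7].
(χ(G) = 3 ≤ 4.)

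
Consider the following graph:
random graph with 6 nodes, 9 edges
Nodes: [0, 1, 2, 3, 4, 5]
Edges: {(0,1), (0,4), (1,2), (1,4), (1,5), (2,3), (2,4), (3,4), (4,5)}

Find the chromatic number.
χ(G) = 3

Clique number ω(G) = 3 (lower bound: χ ≥ ω).
The clique on [0, 1, 4] has size 3, forcing χ ≥ 3, and the coloring below uses 3 colors, so χ(G) = 3.
A valid 3-coloring: color 1: [4]; color 2: [1, 3]; color 3: [0, 2, 5].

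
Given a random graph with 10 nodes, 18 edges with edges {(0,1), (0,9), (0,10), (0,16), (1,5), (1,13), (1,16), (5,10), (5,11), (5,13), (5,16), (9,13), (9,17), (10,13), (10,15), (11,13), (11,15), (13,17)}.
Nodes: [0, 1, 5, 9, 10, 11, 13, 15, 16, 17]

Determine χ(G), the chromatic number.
χ(G) = 3

Clique number ω(G) = 3 (lower bound: χ ≥ ω).
The clique on [0, 1, 16] has size 3, forcing χ ≥ 3, and the coloring below uses 3 colors, so χ(G) = 3.
A valid 3-coloring: color 1: [13, 15, 16]; color 2: [0, 5, 17]; color 3: [1, 9, 10, 11].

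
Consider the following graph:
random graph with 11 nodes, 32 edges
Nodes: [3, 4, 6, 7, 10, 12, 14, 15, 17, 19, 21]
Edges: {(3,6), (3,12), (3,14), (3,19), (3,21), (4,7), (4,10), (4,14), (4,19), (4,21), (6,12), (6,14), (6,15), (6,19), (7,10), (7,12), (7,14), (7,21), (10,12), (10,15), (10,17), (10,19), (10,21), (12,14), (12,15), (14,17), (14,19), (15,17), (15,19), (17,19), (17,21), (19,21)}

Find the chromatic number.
Clique number ω(G) = 4 (lower bound: χ ≥ ω).
Suppose a proper 4-coloring c exists. The clique [3, 6, 12, 14] takes 4 distinct colors; by symmetry let c(3) = 1, c(6) = 2, c(12) = 3, c(14) = 4.
- Vertex 19: neighbors [3, 6, 14] already have colors [1, 2, 4] ⇒ c(19) = 3.
- Vertex 21: neighbors [3, 19] already have colors [1, 3]; try each remaining color.
- Case c(21) = 2:
  - Vertex 4: neighbors [21, 19, 14] already have colors [2, 3, 4] ⇒ c(4) = 1.
  - Vertex 7: neighbors [4, 21, 12, 14] already have colors [1, 2, 3, 4] — all 4 colors blocked. Contradiction.
- Case c(21) = 4:
  - Vertex 10: neighbors [12, 21] already have colors [3, 4]; try each remaining color.
  - Case c(10) = 1:
    - Vertex 4: neighbors [10, 19, 14] already have colors [1, 3, 4] ⇒ c(4) = 2.
    - Vertex 7: neighbors [10, 4, 12, 14] already have colors [1, 2, 3, 4] — all 4 colors blocked. Contradiction.
  - Case c(10) = 2:
    - Vertex 4: neighbors [10, 19, 14] already have colors [2, 3, 4] ⇒ c(4) = 1.
    - Vertex 7: neighbors [4, 10, 12, 14] already have colors [1, 2, 3, 4] — all 4 colors blocked. Contradiction.
Every case ends in a contradiction, so G has no proper 4-coloring (χ ≥ 5).
The coloring below uses 5 colors, so χ(G) = 5.
A valid 5-coloring: color 1: [7, 19]; color 2: [3, 10]; color 3: [14, 15, 21]; color 4: [4, 12, 17]; color 5: [6].

χ(G) = 5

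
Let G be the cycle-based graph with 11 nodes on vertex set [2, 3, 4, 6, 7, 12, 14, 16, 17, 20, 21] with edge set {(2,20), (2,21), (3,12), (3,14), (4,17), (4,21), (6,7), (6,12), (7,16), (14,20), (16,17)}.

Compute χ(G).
Clique number ω(G) = 2 (lower bound: χ ≥ ω).
Odd cycle [17, 4, 21, 2, 20, 14, 3, 12, 6, 7, 16] needs 3 colors (χ ≥ 3).
The coloring below uses 3 colors, so χ(G) = 3.
A valid 3-coloring: color 1: [3, 7, 17, 20, 21]; color 2: [2, 4, 12, 14, 16]; color 3: [6].

χ(G) = 3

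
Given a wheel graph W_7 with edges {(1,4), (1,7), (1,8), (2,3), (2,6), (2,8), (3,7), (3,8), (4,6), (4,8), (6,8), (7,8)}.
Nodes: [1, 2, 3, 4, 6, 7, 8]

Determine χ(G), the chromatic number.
Clique number ω(G) = 3 (lower bound: χ ≥ ω).
The clique on [1, 4, 8] has size 3, forcing χ ≥ 3, and the coloring below uses 3 colors, so χ(G) = 3.
A valid 3-coloring: color 1: [8]; color 2: [1, 3, 6]; color 3: [2, 4, 7].

χ(G) = 3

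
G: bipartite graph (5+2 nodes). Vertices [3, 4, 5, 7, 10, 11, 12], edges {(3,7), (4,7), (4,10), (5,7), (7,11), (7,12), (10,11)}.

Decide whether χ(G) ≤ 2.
Yes, G is 2-colorable

A valid 2-coloring: color 1: [7, 10]; color 2: [3, 4, 5, 11, 12].
(χ(G) = 2 ≤ 2.)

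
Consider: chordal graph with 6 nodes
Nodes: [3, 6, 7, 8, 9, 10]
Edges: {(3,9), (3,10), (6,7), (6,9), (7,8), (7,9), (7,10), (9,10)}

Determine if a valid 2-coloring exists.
The clique on vertices [3, 9, 10] has size 3 > 2, so it alone needs 3 colors.

No, G is not 2-colorable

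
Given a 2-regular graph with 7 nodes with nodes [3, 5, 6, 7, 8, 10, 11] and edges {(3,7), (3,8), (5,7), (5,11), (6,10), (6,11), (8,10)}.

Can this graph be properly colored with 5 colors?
Yes, G is 5-colorable

A valid 5-coloring: color 1: [6, 7, 8]; color 2: [3, 10, 11]; color 3: [5].
(χ(G) = 3 ≤ 5.)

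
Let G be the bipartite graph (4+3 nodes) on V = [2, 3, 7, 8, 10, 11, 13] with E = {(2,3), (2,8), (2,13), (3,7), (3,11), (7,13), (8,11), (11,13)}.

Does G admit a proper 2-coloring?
A valid 2-coloring: color 1: [3, 8, 10, 13]; color 2: [2, 7, 11].
(χ(G) = 2 ≤ 2.)

Yes, G is 2-colorable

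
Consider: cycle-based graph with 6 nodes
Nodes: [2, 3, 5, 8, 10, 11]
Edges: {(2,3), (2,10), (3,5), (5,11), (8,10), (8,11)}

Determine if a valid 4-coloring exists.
Yes, G is 4-colorable

A valid 4-coloring: color 1: [3, 10, 11]; color 2: [2, 5, 8].
(χ(G) = 2 ≤ 4.)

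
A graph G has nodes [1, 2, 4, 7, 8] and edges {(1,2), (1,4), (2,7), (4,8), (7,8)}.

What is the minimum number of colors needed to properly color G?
χ(G) = 3

Clique number ω(G) = 2 (lower bound: χ ≥ ω).
Odd cycle [1, 2, 7, 8, 4] needs 3 colors (χ ≥ 3).
The coloring below uses 3 colors, so χ(G) = 3.
A valid 3-coloring: color 1: [1, 8]; color 2: [2, 4]; color 3: [7].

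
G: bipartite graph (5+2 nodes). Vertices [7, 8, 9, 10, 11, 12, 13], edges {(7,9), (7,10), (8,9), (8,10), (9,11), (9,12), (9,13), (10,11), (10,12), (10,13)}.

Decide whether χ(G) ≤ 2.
A valid 2-coloring: color 1: [9, 10]; color 2: [7, 8, 11, 12, 13].
(χ(G) = 2 ≤ 2.)

Yes, G is 2-colorable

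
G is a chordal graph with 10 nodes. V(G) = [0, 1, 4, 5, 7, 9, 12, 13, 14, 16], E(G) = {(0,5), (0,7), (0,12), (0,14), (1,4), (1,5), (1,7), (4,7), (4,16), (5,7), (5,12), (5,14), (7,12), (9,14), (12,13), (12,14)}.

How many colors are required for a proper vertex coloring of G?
Clique number ω(G) = 4 (lower bound: χ ≥ ω).
The clique on [0, 5, 12, 14] has size 4, forcing χ ≥ 4, and the coloring below uses 4 colors, so χ(G) = 4.
A valid 4-coloring: color 1: [7, 13, 14, 16]; color 2: [1, 9, 12]; color 3: [4, 5]; color 4: [0].

χ(G) = 4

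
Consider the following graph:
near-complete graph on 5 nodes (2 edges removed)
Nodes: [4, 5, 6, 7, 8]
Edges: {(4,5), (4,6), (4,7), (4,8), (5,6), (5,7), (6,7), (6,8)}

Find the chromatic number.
Clique number ω(G) = 4 (lower bound: χ ≥ ω).
The clique on [4, 5, 6, 7] has size 4, forcing χ ≥ 4, and the coloring below uses 4 colors, so χ(G) = 4.
A valid 4-coloring: color 1: [4]; color 2: [6]; color 3: [7, 8]; color 4: [5].

χ(G) = 4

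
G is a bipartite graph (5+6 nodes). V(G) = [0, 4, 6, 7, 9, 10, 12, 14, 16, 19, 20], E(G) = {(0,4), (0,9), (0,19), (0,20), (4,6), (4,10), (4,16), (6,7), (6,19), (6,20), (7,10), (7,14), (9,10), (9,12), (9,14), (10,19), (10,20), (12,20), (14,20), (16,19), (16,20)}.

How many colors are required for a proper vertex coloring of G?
Clique number ω(G) = 2 (lower bound: χ ≥ ω).
The graph is bipartite (no odd cycle), so 2 colors suffice: χ(G) = 2.
A valid 2-coloring: color 1: [4, 7, 9, 19, 20]; color 2: [0, 6, 10, 12, 14, 16].

χ(G) = 2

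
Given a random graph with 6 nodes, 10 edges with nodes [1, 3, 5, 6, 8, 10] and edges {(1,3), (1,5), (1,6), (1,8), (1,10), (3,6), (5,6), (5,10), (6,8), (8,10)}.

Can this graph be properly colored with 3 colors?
Yes, G is 3-colorable

A valid 3-coloring: color 1: [1]; color 2: [6, 10]; color 3: [3, 5, 8].
(χ(G) = 3 ≤ 3.)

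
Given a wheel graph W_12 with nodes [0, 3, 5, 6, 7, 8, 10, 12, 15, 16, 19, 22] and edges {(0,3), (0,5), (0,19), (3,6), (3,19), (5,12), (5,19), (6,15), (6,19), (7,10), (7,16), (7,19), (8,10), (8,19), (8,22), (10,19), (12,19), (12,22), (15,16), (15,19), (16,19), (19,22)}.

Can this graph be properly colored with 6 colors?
A valid 6-coloring: color 1: [19]; color 2: [3, 5, 10, 15, 22]; color 3: [0, 6, 7, 8, 12]; color 4: [16].
(χ(G) = 4 ≤ 6.)

Yes, G is 6-colorable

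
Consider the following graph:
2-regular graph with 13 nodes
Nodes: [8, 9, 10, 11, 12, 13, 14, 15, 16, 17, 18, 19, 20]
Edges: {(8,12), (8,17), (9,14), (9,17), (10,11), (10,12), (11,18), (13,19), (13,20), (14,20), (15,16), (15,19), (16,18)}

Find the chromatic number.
Clique number ω(G) = 2 (lower bound: χ ≥ ω).
Odd cycle [20, 13, 19, 15, 16, 18, 11, 10, 12, 8, 17, 9, 14] needs 3 colors (χ ≥ 3).
The coloring below uses 3 colors, so χ(G) = 3.
A valid 3-coloring: color 1: [9, 11, 12, 16, 19, 20]; color 2: [10, 13, 14, 15, 17, 18]; color 3: [8].

χ(G) = 3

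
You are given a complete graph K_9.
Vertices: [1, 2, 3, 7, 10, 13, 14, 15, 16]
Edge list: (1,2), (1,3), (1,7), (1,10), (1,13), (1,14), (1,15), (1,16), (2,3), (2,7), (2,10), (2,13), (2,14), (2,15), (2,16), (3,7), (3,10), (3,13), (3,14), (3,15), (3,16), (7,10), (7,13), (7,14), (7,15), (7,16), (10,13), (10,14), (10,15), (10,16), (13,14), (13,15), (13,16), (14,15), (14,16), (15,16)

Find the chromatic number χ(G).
Clique number ω(G) = 9 (lower bound: χ ≥ ω).
The clique on [1, 2, 3, 7, 10, 13, 14, 15, 16] has size 9, forcing χ ≥ 9, and the coloring below uses 9 colors, so χ(G) = 9.
A valid 9-coloring: color 1: [13]; color 2: [14]; color 3: [16]; color 4: [7]; color 5: [2]; color 6: [3]; color 7: [1]; color 8: [15]; color 9: [10].

χ(G) = 9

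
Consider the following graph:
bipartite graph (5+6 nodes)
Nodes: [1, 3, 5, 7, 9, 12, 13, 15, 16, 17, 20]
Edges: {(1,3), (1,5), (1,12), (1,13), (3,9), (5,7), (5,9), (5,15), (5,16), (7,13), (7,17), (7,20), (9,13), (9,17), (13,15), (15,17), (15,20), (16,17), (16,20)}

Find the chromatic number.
Clique number ω(G) = 2 (lower bound: χ ≥ ω).
The graph is bipartite (no odd cycle), so 2 colors suffice: χ(G) = 2.
A valid 2-coloring: color 1: [3, 5, 12, 13, 17, 20]; color 2: [1, 7, 9, 15, 16].

χ(G) = 2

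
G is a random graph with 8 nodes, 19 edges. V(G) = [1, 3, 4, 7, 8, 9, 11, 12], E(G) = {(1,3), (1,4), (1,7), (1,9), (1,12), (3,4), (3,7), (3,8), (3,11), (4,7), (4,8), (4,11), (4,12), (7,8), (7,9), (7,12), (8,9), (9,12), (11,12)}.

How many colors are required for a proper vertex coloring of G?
χ(G) = 4

Clique number ω(G) = 4 (lower bound: χ ≥ ω).
The clique on [1, 7, 9, 12] has size 4, forcing χ ≥ 4, and the coloring below uses 4 colors, so χ(G) = 4.
A valid 4-coloring: color 1: [4, 9]; color 2: [7, 11]; color 3: [3, 12]; color 4: [1, 8].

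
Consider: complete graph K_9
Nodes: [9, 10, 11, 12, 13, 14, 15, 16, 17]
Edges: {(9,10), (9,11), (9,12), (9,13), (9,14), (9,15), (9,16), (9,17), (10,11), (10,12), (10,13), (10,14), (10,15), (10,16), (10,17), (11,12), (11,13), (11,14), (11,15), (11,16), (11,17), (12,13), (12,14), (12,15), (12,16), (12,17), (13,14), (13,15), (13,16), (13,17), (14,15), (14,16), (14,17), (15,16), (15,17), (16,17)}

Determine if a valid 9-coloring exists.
A valid 9-coloring: color 1: [14]; color 2: [9]; color 3: [16]; color 4: [17]; color 5: [12]; color 6: [15]; color 7: [13]; color 8: [10]; color 9: [11].
(χ(G) = 9 ≤ 9.)

Yes, G is 9-colorable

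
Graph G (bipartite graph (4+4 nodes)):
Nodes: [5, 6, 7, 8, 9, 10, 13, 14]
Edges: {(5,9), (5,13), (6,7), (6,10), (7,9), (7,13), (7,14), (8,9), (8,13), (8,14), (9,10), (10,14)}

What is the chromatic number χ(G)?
Clique number ω(G) = 2 (lower bound: χ ≥ ω).
The graph is bipartite (no odd cycle), so 2 colors suffice: χ(G) = 2.
A valid 2-coloring: color 1: [5, 7, 8, 10]; color 2: [6, 9, 13, 14].

χ(G) = 2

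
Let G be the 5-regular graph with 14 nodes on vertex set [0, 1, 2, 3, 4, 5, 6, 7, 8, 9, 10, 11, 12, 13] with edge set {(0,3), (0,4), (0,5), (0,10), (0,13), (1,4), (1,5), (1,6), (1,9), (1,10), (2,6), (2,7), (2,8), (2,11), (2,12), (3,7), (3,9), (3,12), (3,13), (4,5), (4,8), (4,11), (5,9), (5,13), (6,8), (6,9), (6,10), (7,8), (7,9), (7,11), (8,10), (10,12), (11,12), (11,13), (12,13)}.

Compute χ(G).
χ(G) = 4

Clique number ω(G) = 3 (lower bound: χ ≥ ω).
Suppose a proper 3-coloring c exists. The clique [0, 3, 13] takes 3 distinct colors; by symmetry let c(0) = 1, c(3) = 2, c(13) = 3.
- Vertex 5: neighbors [0, 13] already have colors [1, 3] ⇒ c(5) = 2.
- Vertex 4: neighbors [0, 5] already have colors [1, 2] ⇒ c(4) = 3.
- Vertex 1: neighbors [5, 4] already have colors [2, 3] ⇒ c(1) = 1.
- Vertex 12: neighbors [3, 13] already have colors [2, 3] ⇒ c(12) = 1.
- Vertex 9: neighbors [1, 3] already have colors [1, 2] ⇒ c(9) = 3.
- Vertex 6: neighbors [1, 9] already have colors [1, 3] ⇒ c(6) = 2.
- Vertex 2: neighbors [12, 6] already have colors [1, 2] ⇒ c(2) = 3.
- Vertex 7: neighbors [3, 2] already have colors [2, 3] ⇒ c(7) = 1.
- Vertex 8: neighbors [7, 6, 2] already have colors [1, 2, 3] — all 3 colors blocked. Contradiction.
The forced assignments end in a contradiction, so G has no proper 3-coloring (χ ≥ 4).
The coloring below uses 4 colors, so χ(G) = 4.
A valid 4-coloring: color 1: [0, 8, 9, 12]; color 2: [4, 6, 7, 13]; color 3: [2, 3, 5, 10]; color 4: [1, 11].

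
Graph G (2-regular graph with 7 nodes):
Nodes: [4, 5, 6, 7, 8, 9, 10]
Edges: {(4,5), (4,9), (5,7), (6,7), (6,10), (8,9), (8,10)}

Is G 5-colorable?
A valid 5-coloring: color 1: [7, 9, 10]; color 2: [5, 6, 8]; color 3: [4].
(χ(G) = 3 ≤ 5.)

Yes, G is 5-colorable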